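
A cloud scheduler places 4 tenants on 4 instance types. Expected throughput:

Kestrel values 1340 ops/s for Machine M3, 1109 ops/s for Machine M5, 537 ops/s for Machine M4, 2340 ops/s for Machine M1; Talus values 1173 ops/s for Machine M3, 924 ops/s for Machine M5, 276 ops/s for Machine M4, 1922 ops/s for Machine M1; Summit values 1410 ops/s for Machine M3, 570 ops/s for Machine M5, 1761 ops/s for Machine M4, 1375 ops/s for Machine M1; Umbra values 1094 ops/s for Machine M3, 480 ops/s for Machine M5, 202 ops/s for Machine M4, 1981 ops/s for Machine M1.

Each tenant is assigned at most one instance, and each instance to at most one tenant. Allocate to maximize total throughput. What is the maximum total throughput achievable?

Maximum total: 6119 ops/s

Optimal: Kestrel→Machine M1 (2340 ops/s), Talus→Machine M5 (924 ops/s), Summit→Machine M4 (1761 ops/s), Umbra→Machine M3 (1094 ops/s) — total 2340+924+1761+1094 = 6119 ops/s.
Max-entry greedy (repeatedly take the single best remaining cell) gives 5754 ops/s, worse by 365.
Next-best assignment: Kestrel→Machine M5, Talus→Machine M3, Summit→Machine M4, Umbra→Machine M1 = 6024 ops/s.
Swapping Kestrel↔Summit (Kestrel→Machine M4 537 ops/s, Summit→Machine M1 1375 ops/s) loses 2189.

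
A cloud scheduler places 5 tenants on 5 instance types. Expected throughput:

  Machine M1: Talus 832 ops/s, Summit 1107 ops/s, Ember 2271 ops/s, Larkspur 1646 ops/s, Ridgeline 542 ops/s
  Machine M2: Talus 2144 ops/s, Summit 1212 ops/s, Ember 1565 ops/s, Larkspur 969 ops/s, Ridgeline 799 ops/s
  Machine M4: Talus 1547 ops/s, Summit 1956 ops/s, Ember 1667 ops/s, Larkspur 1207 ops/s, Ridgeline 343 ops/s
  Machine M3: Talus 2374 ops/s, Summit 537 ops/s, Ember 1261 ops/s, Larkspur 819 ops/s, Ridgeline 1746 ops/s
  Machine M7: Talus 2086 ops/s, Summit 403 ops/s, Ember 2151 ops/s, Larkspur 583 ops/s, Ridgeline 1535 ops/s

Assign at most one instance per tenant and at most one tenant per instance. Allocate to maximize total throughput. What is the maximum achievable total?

Maximum total: 9643 ops/s

Optimal: Talus→Machine M2 (2144 ops/s), Summit→Machine M4 (1956 ops/s), Ember→Machine M7 (2151 ops/s), Larkspur→Machine M1 (1646 ops/s), Ridgeline→Machine M3 (1746 ops/s) — total 2144+1956+2151+1646+1746 = 9643 ops/s.
Column-greedy (each instance in turn goes to its best remaining tenant) gives 8700 ops/s, worse by 943.
Next-best assignment: Talus→Machine M3, Summit→Machine M4, Ember→Machine M1, Larkspur→Machine M2, Ridgeline→Machine M7 = 9105 ops/s.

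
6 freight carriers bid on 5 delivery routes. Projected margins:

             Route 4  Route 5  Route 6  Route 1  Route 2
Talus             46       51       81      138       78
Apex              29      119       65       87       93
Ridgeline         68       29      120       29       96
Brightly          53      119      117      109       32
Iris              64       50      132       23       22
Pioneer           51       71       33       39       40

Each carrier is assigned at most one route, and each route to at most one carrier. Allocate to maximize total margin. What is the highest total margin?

Optimal: Ridgeline→Route 4 ($68k), Brightly→Route 5 ($119k), Iris→Route 6 ($132k), Talus→Route 1 ($138k), Apex→Route 2 ($93k) — total 68+119+132+138+93 = $550k.
Row-greedy (each carrier in turn takes its best remaining route) gives $452k, worse by 98.
Swapping Brightly↔Talus (Brightly→Route 1 $109k, Talus→Route 5 $51k) loses 97.
Every other assignment is strictly worse.

Maximum total: $550k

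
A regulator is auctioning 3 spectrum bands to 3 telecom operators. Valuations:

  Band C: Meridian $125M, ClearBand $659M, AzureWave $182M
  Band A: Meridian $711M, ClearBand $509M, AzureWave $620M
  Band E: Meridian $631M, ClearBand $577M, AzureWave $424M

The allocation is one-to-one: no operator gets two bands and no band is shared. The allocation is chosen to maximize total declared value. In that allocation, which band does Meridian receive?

Optimal: Meridian→Band E ($631M), ClearBand→Band C ($659M), AzureWave→Band A ($620M) — total 631+659+620 = $1910M.
Row-greedy (each operator in turn takes its best remaining band) gives $1794M, worse by 116.
Swapping ClearBand↔AzureWave (ClearBand→Band A $509M, AzureWave→Band C $182M) loses 588.
Every other assignment is strictly worse.
Meridian's own top band is Band A ($711M), but forcing Meridian→Band A and reassigning the rest optimally gives only $1794M — worse by 116.

Meridian receives Band E.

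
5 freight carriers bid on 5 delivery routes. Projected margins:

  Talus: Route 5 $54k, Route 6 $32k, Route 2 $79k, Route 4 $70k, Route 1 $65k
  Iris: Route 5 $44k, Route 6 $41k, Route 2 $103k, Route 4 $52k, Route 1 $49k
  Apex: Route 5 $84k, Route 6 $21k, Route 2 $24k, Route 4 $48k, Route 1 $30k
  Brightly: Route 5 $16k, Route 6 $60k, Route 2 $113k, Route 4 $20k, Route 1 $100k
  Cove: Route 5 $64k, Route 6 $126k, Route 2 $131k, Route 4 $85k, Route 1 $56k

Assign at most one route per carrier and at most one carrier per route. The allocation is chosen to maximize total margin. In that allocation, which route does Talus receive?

Talus receives Route 4.

Optimal: Talus→Route 4 ($70k), Iris→Route 2 ($103k), Apex→Route 5 ($84k), Brightly→Route 1 ($100k), Cove→Route 6 ($126k) — total 70+103+84+100+126 = $483k.
Next-best assignment: Talus→Route 4, Iris→Route 1, Apex→Route 5, Brightly→Route 2, Cove→Route 6 = $442k.
No other one-to-one assignment exceeds $483k.
Talus's own top route is Route 2 ($79k), but forcing Talus→Route 2 and reassigning the rest optimally gives only $441k — worse by 42.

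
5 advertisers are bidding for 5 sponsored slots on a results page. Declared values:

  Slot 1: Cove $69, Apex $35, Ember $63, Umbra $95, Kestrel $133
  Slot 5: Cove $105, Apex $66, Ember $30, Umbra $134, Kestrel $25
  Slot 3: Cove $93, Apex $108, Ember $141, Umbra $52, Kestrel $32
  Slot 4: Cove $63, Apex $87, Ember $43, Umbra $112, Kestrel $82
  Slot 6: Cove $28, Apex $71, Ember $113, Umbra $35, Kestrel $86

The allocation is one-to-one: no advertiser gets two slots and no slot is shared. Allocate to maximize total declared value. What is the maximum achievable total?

Maximum total: $571

This is a one-to-one assignment (maximum-weight bipartite matching).
Optimal: Cove→Slot 5 ($105), Apex→Slot 3 ($108), Ember→Slot 6 ($113), Umbra→Slot 4 ($112), Kestrel→Slot 1 ($133) — total 105+108+113+112+133 = $571.
Column-greedy (each slot in turn goes to its best remaining advertiser) gives $523, worse by 48.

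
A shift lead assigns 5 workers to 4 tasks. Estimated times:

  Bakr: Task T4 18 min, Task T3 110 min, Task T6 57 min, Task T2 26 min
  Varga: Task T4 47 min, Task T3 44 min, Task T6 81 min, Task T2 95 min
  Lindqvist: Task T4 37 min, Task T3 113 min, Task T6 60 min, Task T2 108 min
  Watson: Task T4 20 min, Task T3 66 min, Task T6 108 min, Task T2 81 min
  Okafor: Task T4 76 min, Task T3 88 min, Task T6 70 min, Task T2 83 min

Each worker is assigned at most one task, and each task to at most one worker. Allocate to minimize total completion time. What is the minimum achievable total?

Optimal: Watson→Task T4 (20 min), Varga→Task T3 (44 min), Lindqvist→Task T6 (60 min), Bakr→Task T2 (26 min) — total 20+44+60+26 = 150 min.
Min-entry greedy (repeatedly take the single cheapest remaining cell) gives 203 min, worse by 53.
Every other assignment is strictly worse.

Min total: 150 min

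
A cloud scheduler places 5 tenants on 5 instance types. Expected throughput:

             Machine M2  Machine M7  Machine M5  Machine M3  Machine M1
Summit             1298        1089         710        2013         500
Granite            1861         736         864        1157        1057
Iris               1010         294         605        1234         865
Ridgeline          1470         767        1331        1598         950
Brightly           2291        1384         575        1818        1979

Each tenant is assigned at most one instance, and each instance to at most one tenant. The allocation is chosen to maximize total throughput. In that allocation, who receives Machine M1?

Brightly receives Machine M1.

This is a one-to-one assignment (maximum-weight bipartite matching).
Optimal: Summit→Machine M7 (1089 ops/s), Granite→Machine M2 (1861 ops/s), Iris→Machine M3 (1234 ops/s), Ridgeline→Machine M5 (1331 ops/s), Brightly→Machine M1 (1979 ops/s) — total 1089+1861+1234+1331+1979 = 7494 ops/s.
Max-entry greedy (repeatedly take the single best remaining cell) gives 6986 ops/s, worse by 508.
Next-best assignment: Summit→Machine M3, Granite→Machine M2, Iris→Machine M7, Ridgeline→Machine M5, Brightly→Machine M1 = 7478 ops/s.
Brightly's own top instance is Machine M2 (2291 ops/s), but forcing Brightly→Machine M2 and reassigning the rest optimally gives only 7236 ops/s — worse by 258.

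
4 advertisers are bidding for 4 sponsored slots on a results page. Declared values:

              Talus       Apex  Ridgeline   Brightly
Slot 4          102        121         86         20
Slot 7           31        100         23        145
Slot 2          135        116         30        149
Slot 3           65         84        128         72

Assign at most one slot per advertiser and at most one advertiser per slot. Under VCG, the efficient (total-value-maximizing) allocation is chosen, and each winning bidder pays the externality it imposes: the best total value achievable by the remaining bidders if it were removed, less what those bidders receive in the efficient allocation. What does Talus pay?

Efficient allocation: Talus→Slot 2 ($135), Apex→Slot 4 ($121), Ridgeline→Slot 3 ($128), Brightly→Slot 7 ($145); total welfare W = $529.
Talus receives Slot 2 at value $135, so the others get W − 135 = $394.
Without Talus: best allocation of the remaining 3 bidders over all 4 slots is Apex→Slot 4 ($121), Ridgeline→Slot 3 ($128), Brightly→Slot 2 ($149), total $398.
VCG payment = (others' best without Talus) − (others' welfare with Talus) = 398 − 394 = $4.

Talus pays $4.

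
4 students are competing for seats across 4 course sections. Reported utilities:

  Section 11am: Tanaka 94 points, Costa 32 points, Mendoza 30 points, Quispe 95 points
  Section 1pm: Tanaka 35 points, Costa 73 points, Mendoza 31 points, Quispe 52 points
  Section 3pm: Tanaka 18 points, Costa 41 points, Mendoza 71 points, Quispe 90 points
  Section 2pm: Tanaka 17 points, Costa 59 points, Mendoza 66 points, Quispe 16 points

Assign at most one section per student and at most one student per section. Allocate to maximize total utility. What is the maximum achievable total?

Max total: 323 points

Optimal: Tanaka→Section 11am (94 points), Costa→Section 1pm (73 points), Mendoza→Section 2pm (66 points), Quispe→Section 3pm (90 points) — total 94+73+66+90 = 323 points.
Next-best assignment: Tanaka→Section 11am, Costa→Section 2pm, Mendoza→Section 3pm, Quispe→Section 1pm = 276 points.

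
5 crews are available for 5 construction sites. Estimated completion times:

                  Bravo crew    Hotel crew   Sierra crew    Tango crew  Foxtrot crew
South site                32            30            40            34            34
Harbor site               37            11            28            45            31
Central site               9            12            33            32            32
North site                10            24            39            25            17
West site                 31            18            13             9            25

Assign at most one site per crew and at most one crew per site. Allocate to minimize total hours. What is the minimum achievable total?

This is a one-to-one assignment (minimum-cost bipartite matching).
Optimal: Bravo crew→Central site (9 hours), Hotel crew→Harbor site (11 hours), Sierra crew→West site (13 hours), Tango crew→South site (34 hours), Foxtrot crew→North site (17 hours) — total 9+11+13+34+17 = 84 hours.
Min-entry greedy (repeatedly take the single cheapest remaining cell) gives 86 hours, worse by 2.
Every other assignment is strictly worse.

Min total: 84 hours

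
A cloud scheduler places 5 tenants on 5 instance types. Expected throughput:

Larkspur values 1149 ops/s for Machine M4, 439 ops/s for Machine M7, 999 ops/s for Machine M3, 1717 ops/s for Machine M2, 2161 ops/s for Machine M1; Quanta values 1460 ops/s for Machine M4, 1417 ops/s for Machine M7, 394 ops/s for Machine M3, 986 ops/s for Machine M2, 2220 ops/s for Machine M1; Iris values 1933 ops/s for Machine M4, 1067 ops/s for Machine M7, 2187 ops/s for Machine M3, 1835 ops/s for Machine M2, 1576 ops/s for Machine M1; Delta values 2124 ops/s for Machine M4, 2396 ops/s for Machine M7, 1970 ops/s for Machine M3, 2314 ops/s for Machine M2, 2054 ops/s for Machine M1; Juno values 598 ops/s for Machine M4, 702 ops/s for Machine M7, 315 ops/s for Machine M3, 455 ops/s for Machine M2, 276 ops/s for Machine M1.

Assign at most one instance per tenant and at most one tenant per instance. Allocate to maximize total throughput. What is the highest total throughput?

Optimal: Larkspur→Machine M2 (1717 ops/s), Quanta→Machine M1 (2220 ops/s), Iris→Machine M3 (2187 ops/s), Delta→Machine M7 (2396 ops/s), Juno→Machine M4 (598 ops/s) — total 1717+2220+2187+2396+598 = 9118 ops/s.
Column-greedy (each instance in turn goes to its best remaining tenant) gives 7721 ops/s, worse by 1397.

Max total: 9118 ops/s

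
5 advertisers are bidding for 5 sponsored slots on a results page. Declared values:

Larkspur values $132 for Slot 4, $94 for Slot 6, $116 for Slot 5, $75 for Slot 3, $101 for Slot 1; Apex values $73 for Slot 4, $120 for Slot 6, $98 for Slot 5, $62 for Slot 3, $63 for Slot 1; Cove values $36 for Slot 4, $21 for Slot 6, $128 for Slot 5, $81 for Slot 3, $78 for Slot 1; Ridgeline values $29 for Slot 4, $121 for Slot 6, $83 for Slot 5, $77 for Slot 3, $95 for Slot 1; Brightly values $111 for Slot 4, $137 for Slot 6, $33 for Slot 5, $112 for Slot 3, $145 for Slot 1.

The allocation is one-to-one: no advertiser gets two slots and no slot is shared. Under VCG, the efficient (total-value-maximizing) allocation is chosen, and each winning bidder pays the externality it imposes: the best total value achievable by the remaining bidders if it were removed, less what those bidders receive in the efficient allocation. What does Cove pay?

Cove pays $22.

Efficient allocation: Larkspur→Slot 4 ($132), Apex→Slot 6 ($120), Cove→Slot 5 ($128), Ridgeline→Slot 3 ($77), Brightly→Slot 1 ($145); total welfare W = $602.
Cove receives Slot 5 at value $128, so the others get W − 128 = $474.
Without Cove: best allocation of the remaining 4 bidders over all 5 slots is Larkspur→Slot 4 ($132), Apex→Slot 5 ($98), Ridgeline→Slot 6 ($121), Brightly→Slot 1 ($145), total $496.
VCG payment = (others' best without Cove) − (others' welfare with Cove) = 496 − 474 = $22.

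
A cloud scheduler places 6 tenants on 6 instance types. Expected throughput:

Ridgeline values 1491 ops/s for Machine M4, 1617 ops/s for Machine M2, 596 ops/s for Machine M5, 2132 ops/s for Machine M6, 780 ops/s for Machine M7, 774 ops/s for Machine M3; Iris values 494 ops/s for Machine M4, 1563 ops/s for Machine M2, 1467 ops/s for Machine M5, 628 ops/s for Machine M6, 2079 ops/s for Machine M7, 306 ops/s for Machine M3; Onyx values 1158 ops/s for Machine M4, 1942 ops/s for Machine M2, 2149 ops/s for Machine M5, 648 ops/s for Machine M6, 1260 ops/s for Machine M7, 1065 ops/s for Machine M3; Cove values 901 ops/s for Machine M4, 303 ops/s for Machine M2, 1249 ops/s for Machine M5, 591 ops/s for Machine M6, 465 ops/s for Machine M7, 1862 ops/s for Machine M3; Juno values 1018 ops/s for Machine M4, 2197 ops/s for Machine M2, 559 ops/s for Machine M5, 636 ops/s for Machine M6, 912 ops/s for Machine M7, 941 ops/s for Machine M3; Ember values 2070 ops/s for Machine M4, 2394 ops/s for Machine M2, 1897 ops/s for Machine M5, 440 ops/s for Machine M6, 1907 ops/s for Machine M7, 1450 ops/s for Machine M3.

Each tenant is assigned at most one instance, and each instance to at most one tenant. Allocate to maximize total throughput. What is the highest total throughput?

Optimal: Ridgeline→Machine M6 (2132 ops/s), Iris→Machine M7 (2079 ops/s), Onyx→Machine M5 (2149 ops/s), Cove→Machine M3 (1862 ops/s), Juno→Machine M2 (2197 ops/s), Ember→Machine M4 (2070 ops/s) — total 2132+2079+2149+1862+2197+2070 = 12489 ops/s.
Max-entry greedy (repeatedly take the single best remaining cell) gives 11634 ops/s, worse by 855.
Next-best assignment: Ridgeline→Machine M6, Iris→Machine M7, Onyx→Machine M5, Cove→Machine M3, Juno→Machine M4, Ember→Machine M2 = 11634 ops/s.
Swapping Iris↔Ridgeline (Iris→Machine M6 628 ops/s, Ridgeline→Machine M7 780 ops/s) loses 2803.

Maximum total: 12489 ops/s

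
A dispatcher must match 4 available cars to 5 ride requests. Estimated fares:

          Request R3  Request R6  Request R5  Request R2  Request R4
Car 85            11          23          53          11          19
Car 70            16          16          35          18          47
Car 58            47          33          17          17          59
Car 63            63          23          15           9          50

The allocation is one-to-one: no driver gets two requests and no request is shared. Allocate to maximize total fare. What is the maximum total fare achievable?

This is a one-to-one assignment (maximum-weight bipartite matching).
Optimal: Car 85→Request R5 ($53), Car 70→Request R4 ($47), Car 58→Request R6 ($33), Car 63→Request R3 ($63) — total 53+47+33+63 = $196.
Column-greedy (each request in turn goes to its best remaining driver) gives $167, worse by 29.
Next-best assignment: Car 85→Request R5, Car 70→Request R2, Car 58→Request R4, Car 63→Request R3 = $193.

Max total: $196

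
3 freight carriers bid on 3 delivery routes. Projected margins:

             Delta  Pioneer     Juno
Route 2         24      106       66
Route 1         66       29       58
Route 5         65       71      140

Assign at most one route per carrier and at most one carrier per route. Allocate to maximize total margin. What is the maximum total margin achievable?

Maximum total: $312k

Optimal: Delta→Route 1 ($66k), Pioneer→Route 2 ($106k), Juno→Route 5 ($140k) — total 66+106+140 = $312k.
Next-best assignment: Delta→Route 5, Pioneer→Route 2, Juno→Route 1 = $229k.
Checked against all permutations: $312k is optimal.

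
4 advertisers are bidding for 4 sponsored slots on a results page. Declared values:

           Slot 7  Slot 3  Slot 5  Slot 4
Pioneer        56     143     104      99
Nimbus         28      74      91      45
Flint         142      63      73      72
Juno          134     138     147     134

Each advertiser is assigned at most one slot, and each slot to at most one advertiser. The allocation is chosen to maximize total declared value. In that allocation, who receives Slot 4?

Juno receives Slot 4.

Optimal: Pioneer→Slot 3 ($143), Nimbus→Slot 5 ($91), Flint→Slot 7 ($142), Juno→Slot 4 ($134) — total 143+91+142+134 = $510.
Juno's own top slot is Slot 5 ($147), but forcing Juno→Slot 5 and reassigning the rest optimally gives only $477 — worse by 33.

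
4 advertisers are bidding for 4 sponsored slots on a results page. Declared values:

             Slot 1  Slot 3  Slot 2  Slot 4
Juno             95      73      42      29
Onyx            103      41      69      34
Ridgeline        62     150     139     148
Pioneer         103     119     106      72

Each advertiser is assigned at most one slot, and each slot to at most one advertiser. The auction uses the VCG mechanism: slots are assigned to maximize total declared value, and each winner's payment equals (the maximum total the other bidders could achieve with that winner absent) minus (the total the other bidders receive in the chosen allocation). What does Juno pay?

Juno pays $34.

Efficient allocation: Juno→Slot 1 ($95), Onyx→Slot 2 ($69), Ridgeline→Slot 4 ($148), Pioneer→Slot 3 ($119); total welfare W = $431.
Juno receives Slot 1 at value $95, so the others get W − 95 = $336.
Without Juno: best allocation of the remaining 3 bidders over all 4 slots is Onyx→Slot 1 ($103), Ridgeline→Slot 4 ($148), Pioneer→Slot 3 ($119), total $370.
VCG payment = (others' best without Juno) − (others' welfare with Juno) = 370 − 336 = $34.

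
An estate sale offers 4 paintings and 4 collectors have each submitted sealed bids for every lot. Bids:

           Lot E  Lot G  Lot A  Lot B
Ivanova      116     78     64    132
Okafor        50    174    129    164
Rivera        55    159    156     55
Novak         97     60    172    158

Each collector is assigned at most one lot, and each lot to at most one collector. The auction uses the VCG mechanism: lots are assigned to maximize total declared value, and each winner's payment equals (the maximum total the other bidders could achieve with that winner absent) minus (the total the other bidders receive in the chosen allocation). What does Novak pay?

Efficient allocation: Ivanova→Lot E ($116), Okafor→Lot B ($164), Rivera→Lot G ($159), Novak→Lot A ($172); total welfare W = $611.
Novak receives Lot A at value $172, so the others get W − 172 = $439.
Without Novak: best allocation of the remaining 3 bidders over all 4 lots is Ivanova→Lot B ($132), Okafor→Lot G ($174), Rivera→Lot A ($156), total $462.
VCG payment = (others' best without Novak) − (others' welfare with Novak) = 462 − 439 = $23.

Novak pays $23.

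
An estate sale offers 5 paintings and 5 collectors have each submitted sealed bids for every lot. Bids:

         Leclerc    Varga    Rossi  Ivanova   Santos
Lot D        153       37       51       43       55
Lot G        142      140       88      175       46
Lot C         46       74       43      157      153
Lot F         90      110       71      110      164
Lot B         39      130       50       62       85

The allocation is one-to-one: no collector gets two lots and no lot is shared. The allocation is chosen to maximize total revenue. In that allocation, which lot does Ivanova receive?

Ivanova receives Lot C.

Optimal: Leclerc→Lot D ($153), Varga→Lot B ($130), Rossi→Lot G ($88), Ivanova→Lot C ($157), Santos→Lot F ($164) — total 153+130+88+157+164 = $692.
Max-entry greedy (repeatedly take the single best remaining cell) gives $665, worse by 27.
Swapping Varga↔Rossi (Varga→Lot G $140, Rossi→Lot B $50) loses 28.
Ivanova's own top lot is Lot G ($175), but forcing Ivanova→Lot G and reassigning the rest optimally gives only $682 — worse by 10.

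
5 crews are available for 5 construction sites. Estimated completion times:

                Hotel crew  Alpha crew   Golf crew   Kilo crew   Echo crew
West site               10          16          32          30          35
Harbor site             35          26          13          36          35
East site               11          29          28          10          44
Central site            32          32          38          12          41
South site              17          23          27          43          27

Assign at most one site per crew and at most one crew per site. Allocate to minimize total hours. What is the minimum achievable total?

Optimal: Hotel crew→East site (11 hours), Alpha crew→West site (16 hours), Golf crew→Harbor site (13 hours), Kilo crew→Central site (12 hours), Echo crew→South site (27 hours) — total 11+16+13+12+27 = 79 hours.
Column-greedy (each site in turn goes to its cheapest remaining crew) gives 92 hours, worse by 13.
Swapping Echo crew↔Golf crew (Echo crew→Harbor site 35 hours, Golf crew→South site 27 hours) adds 22.

Min total: 79 hours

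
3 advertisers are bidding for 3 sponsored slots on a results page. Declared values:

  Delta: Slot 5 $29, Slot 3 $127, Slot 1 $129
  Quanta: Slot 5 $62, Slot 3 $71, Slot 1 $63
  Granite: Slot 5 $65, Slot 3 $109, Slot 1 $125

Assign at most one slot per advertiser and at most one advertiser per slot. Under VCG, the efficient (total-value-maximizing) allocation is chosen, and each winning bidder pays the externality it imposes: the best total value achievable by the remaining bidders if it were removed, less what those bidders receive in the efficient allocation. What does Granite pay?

Granite pays $11.

Efficient allocation: Delta→Slot 3 ($127), Quanta→Slot 5 ($62), Granite→Slot 1 ($125); total welfare W = $314.
Granite receives Slot 1 at value $125, so the others get W − 125 = $189.
Without Granite: best allocation of the remaining 2 bidders over all 3 slots is Delta→Slot 1 ($129), Quanta→Slot 3 ($71), total $200.
VCG payment = (others' best without Granite) − (others' welfare with Granite) = 200 − 189 = $11.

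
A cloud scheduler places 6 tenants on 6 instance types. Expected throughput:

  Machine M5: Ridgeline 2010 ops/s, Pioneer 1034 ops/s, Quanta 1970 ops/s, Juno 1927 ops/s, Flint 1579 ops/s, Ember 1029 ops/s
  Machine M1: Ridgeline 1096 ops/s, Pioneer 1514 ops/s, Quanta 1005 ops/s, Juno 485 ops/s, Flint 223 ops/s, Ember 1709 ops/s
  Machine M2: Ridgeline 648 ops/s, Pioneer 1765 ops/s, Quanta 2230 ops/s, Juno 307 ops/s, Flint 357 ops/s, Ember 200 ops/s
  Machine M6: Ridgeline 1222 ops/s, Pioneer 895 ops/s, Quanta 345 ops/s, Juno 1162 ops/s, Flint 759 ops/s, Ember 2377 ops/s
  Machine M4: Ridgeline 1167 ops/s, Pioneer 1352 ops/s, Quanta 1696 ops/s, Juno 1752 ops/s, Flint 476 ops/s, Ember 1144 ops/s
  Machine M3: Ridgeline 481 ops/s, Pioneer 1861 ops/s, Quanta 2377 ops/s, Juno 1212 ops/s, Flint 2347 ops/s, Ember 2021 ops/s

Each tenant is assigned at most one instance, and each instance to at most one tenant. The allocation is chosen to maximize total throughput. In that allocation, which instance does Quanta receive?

This is a one-to-one assignment (maximum-weight bipartite matching).
Optimal: Ridgeline→Machine M5 (2010 ops/s), Pioneer→Machine M1 (1514 ops/s), Quanta→Machine M2 (2230 ops/s), Juno→Machine M4 (1752 ops/s), Flint→Machine M3 (2347 ops/s), Ember→Machine M6 (2377 ops/s) — total 2010+1514+2230+1752+2347+2377 = 12230 ops/s.
Row-greedy (each tenant in turn takes its best remaining instance) gives 10321 ops/s, worse by 1909.
Checked against all permutations: 12230 ops/s is optimal.
Quanta's own top instance is Machine M3 (2377 ops/s), but forcing Quanta→Machine M3 and reassigning the rest optimally gives only 10946 ops/s — worse by 1284.

Quanta receives Machine M2.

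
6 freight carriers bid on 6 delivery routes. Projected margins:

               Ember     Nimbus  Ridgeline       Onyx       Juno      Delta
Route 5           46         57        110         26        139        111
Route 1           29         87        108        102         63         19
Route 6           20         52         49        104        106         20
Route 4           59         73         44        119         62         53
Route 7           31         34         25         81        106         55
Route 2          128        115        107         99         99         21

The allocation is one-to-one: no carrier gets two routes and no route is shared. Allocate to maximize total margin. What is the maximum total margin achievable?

Optimal: Ember→Route 2 ($128k), Nimbus→Route 4 ($73k), Ridgeline→Route 1 ($108k), Onyx→Route 6 ($104k), Juno→Route 7 ($106k), Delta→Route 5 ($111k) — total 128+73+108+104+106+111 = $630k.
Max-entry greedy (repeatedly take the single best remaining cell) gives $601k, worse by 29.
Next-best assignment: Ember→Route 2, Nimbus→Route 6, Ridgeline→Route 1, Onyx→Route 4, Juno→Route 7, Delta→Route 5 = $624k.

Maximum total: $630k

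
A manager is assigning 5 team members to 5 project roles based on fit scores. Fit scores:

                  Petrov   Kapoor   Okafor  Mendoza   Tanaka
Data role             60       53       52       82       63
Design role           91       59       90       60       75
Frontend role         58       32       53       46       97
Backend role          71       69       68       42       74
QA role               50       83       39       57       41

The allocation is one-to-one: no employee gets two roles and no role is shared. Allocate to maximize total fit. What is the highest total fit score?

Maximum total: 423 pts

Optimal: Petrov→Backend role (71 pts), Kapoor→QA role (83 pts), Okafor→Design role (90 pts), Mendoza→Data role (82 pts), Tanaka→Frontend role (97 pts) — total 71+83+90+82+97 = 423 pts.
Max-entry greedy (repeatedly take the single best remaining cell) gives 421 pts, worse by 2.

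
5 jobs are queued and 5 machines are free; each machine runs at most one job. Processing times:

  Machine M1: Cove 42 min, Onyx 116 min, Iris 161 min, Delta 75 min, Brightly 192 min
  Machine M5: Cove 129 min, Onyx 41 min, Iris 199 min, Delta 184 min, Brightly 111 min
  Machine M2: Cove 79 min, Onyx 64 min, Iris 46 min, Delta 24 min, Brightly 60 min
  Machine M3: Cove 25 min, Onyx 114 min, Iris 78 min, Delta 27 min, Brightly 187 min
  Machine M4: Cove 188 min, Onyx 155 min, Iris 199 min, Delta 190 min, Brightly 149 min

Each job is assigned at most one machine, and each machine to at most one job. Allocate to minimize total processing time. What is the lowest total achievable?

Optimal: Cove→Machine M1 (42 min), Onyx→Machine M5 (41 min), Iris→Machine M2 (46 min), Delta→Machine M3 (27 min), Brightly→Machine M4 (149 min) — total 42+41+46+27+149 = 305 min.
Row-greedy (each job in turn takes its cheapest remaining machine) gives 336 min, worse by 31.

Min total: 305 min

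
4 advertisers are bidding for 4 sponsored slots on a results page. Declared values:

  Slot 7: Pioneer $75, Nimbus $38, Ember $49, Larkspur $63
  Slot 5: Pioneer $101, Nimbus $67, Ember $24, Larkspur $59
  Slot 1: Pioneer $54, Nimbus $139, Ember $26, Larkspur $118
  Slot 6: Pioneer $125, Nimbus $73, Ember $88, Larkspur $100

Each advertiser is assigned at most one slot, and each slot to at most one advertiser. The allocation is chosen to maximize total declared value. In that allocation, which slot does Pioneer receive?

Pioneer receives Slot 5.

Optimal: Pioneer→Slot 5 ($101), Nimbus→Slot 1 ($139), Ember→Slot 6 ($88), Larkspur→Slot 7 ($63) — total 101+139+88+63 = $391.
Column-greedy (each slot in turn goes to its best remaining advertiser) gives $348, worse by 43.
No other one-to-one assignment exceeds $391.
Pioneer's own top slot is Slot 6 ($125), but forcing Pioneer→Slot 6 and reassigning the rest optimally gives only $372 — worse by 19.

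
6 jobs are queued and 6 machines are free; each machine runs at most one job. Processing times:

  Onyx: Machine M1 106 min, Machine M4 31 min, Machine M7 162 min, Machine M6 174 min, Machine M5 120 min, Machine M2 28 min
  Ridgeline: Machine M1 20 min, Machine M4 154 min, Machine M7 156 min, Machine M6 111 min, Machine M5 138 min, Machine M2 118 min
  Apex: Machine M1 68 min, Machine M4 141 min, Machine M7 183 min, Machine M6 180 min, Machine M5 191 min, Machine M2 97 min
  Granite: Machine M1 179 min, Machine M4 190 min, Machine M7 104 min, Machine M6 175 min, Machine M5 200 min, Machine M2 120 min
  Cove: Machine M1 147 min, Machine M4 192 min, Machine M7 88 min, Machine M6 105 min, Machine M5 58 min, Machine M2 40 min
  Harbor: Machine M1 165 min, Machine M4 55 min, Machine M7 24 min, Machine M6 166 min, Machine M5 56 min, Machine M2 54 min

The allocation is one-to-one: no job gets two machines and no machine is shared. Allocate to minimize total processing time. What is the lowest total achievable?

Min total: 405 min

This is the linear assignment problem.
Optimal: Onyx→Machine M4 (31 min), Ridgeline→Machine M1 (20 min), Apex→Machine M2 (97 min), Granite→Machine M6 (175 min), Cove→Machine M5 (58 min), Harbor→Machine M7 (24 min) — total 31+20+97+175+58+24 = 405 min.
Column-greedy (each machine in turn goes to its cheapest remaining job) gives 491 min, worse by 86.
Checked against all permutations: 405 min is optimal.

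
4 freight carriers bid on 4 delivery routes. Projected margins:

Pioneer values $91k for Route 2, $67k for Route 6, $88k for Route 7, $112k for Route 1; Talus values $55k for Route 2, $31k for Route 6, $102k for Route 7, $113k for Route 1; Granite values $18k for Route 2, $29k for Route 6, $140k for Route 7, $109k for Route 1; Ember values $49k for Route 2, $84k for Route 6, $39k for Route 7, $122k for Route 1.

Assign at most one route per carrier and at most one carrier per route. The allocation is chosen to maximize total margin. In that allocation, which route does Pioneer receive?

Pioneer receives Route 2.

Optimal: Pioneer→Route 2 ($91k), Talus→Route 1 ($113k), Granite→Route 7 ($140k), Ember→Route 6 ($84k) — total 91+113+140+84 = $428k.
Row-greedy (each carrier in turn takes its best remaining route) gives $292k, worse by 136.
Swapping Granite↔Ember (Granite→Route 6 $29k, Ember→Route 7 $39k) loses 156.
Pioneer's own top route is Route 1 ($112k), but forcing Pioneer→Route 1 and reassigning the rest optimally gives only $391k — worse by 37.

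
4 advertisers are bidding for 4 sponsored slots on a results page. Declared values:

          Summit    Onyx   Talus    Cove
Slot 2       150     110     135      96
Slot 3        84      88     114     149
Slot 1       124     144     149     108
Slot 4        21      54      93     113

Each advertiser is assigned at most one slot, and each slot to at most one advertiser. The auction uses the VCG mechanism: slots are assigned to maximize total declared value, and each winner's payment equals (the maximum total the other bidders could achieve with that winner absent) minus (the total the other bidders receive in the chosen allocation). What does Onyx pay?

Efficient allocation: Summit→Slot 2 ($150), Onyx→Slot 1 ($144), Talus→Slot 4 ($93), Cove→Slot 3 ($149); total welfare W = $536.
Onyx receives Slot 1 at value $144, so the others get W − 144 = $392.
Without Onyx: best allocation of the remaining 3 bidders over all 4 slots is Summit→Slot 2 ($150), Talus→Slot 1 ($149), Cove→Slot 3 ($149), total $448.
VCG payment = (others' best without Onyx) − (others' welfare with Onyx) = 448 − 392 = $56.

Onyx pays $56.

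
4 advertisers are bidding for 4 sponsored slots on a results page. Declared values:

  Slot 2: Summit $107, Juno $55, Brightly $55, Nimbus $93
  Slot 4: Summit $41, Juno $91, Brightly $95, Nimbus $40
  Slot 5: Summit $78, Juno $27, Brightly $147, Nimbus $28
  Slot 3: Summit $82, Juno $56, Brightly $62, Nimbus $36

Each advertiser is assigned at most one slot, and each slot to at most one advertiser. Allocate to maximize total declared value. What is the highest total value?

Max total: $413

This is a one-to-one assignment (maximum-weight bipartite matching).
Optimal: Summit→Slot 3 ($82), Juno→Slot 4 ($91), Brightly→Slot 5 ($147), Nimbus→Slot 2 ($93) — total 82+91+147+93 = $413.
Column-greedy (each slot in turn goes to its best remaining advertiser) gives $286, worse by 127.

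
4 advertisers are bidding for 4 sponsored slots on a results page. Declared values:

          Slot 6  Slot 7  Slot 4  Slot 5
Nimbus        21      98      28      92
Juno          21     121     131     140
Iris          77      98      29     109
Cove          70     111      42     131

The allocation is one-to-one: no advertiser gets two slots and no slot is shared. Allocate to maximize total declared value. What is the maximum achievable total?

Optimal: Nimbus→Slot 7 ($98), Juno→Slot 4 ($131), Iris→Slot 6 ($77), Cove→Slot 5 ($131) — total 98+131+77+131 = $437.
Column-greedy (each slot in turn goes to its best remaining advertiser) gives $332, worse by 105.
No other one-to-one assignment exceeds $437.

Maximum total: $437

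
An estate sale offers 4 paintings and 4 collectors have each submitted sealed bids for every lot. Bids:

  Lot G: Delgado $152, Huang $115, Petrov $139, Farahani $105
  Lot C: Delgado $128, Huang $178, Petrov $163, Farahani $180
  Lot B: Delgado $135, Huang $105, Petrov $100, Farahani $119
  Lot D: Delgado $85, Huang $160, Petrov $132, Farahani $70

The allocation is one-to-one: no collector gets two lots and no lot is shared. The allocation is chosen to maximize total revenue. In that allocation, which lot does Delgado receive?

Optimal: Delgado→Lot B ($135), Huang→Lot D ($160), Petrov→Lot G ($139), Farahani→Lot C ($180) — total 135+160+139+180 = $614.
Max-entry greedy (repeatedly take the single best remaining cell) gives $592, worse by 22.
No other one-to-one assignment exceeds $614.
Delgado's own top lot is Lot G ($152), but forcing Delgado→Lot G and reassigning the rest optimally gives only $594 — worse by 20.

Delgado receives Lot B.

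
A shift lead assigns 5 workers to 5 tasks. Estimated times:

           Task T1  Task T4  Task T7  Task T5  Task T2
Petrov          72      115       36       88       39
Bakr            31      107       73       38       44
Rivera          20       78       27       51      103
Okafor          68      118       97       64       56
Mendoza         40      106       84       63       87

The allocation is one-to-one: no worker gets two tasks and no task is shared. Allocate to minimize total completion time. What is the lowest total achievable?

Optimal: Petrov→Task T7 (36 min), Bakr→Task T5 (38 min), Rivera→Task T4 (78 min), Okafor→Task T2 (56 min), Mendoza→Task T1 (40 min) — total 36+38+78+56+40 = 248 min.
Row-greedy (each worker in turn takes its cheapest remaining task) gives 280 min, worse by 32.
Next-best assignment: Petrov→Task T7, Bakr→Task T5, Rivera→Task T1, Okafor→Task T2, Mendoza→Task T4 = 256 min.
Checked against all permutations: 248 min is optimal.

Min total: 248 min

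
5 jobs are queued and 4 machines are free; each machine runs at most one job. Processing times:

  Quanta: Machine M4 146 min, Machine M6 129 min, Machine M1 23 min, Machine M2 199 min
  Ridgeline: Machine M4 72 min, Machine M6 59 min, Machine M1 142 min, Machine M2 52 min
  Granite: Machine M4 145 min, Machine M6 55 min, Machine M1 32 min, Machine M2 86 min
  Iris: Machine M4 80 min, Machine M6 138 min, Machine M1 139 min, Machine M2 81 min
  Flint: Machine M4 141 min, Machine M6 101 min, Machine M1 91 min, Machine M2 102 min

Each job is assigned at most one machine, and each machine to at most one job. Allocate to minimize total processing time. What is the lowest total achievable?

Treat this as an assignment problem: match each job to one machine.
Optimal: Iris→Machine M4 (80 min), Granite→Machine M6 (55 min), Quanta→Machine M1 (23 min), Ridgeline→Machine M2 (52 min) — total 80+55+23+52 = 210 min.
Column-greedy (each machine in turn goes to its cheapest remaining job) gives 231 min, worse by 21.
Swapping Quanta↔Ridgeline (Quanta→Machine M2 199 min, Ridgeline→Machine M1 142 min) adds 266.
No other one-to-one assignment undercuts 210 min.

Min total: 210 min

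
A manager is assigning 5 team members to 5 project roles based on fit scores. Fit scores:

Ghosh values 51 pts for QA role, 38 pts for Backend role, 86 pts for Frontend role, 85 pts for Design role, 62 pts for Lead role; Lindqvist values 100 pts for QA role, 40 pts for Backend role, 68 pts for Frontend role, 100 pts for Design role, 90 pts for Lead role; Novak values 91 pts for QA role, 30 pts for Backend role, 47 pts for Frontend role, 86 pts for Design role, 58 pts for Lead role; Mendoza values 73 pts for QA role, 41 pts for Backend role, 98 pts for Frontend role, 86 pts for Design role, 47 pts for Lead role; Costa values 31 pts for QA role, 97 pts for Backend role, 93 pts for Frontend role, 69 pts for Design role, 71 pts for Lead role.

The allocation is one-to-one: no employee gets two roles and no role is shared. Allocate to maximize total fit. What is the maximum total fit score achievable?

This is a one-to-one assignment (maximum-weight bipartite matching).
Optimal: Ghosh→Design role (85 pts), Lindqvist→Lead role (90 pts), Novak→QA role (91 pts), Mendoza→Frontend role (98 pts), Costa→Backend role (97 pts) — total 85+90+91+98+97 = 461 pts.
Column-greedy (each role in turn goes to its best remaining employee) gives 443 pts, worse by 18.
Checked against all permutations: 461 pts is optimal.

Max total: 461 pts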